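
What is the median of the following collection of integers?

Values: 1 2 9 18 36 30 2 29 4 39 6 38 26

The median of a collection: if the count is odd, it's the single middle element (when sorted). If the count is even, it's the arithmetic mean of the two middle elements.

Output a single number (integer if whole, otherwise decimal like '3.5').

Answer: 18

Derivation:
Step 1: insert 1 -> lo=[1] (size 1, max 1) hi=[] (size 0) -> median=1
Step 2: insert 2 -> lo=[1] (size 1, max 1) hi=[2] (size 1, min 2) -> median=1.5
Step 3: insert 9 -> lo=[1, 2] (size 2, max 2) hi=[9] (size 1, min 9) -> median=2
Step 4: insert 18 -> lo=[1, 2] (size 2, max 2) hi=[9, 18] (size 2, min 9) -> median=5.5
Step 5: insert 36 -> lo=[1, 2, 9] (size 3, max 9) hi=[18, 36] (size 2, min 18) -> median=9
Step 6: insert 30 -> lo=[1, 2, 9] (size 3, max 9) hi=[18, 30, 36] (size 3, min 18) -> median=13.5
Step 7: insert 2 -> lo=[1, 2, 2, 9] (size 4, max 9) hi=[18, 30, 36] (size 3, min 18) -> median=9
Step 8: insert 29 -> lo=[1, 2, 2, 9] (size 4, max 9) hi=[18, 29, 30, 36] (size 4, min 18) -> median=13.5
Step 9: insert 4 -> lo=[1, 2, 2, 4, 9] (size 5, max 9) hi=[18, 29, 30, 36] (size 4, min 18) -> median=9
Step 10: insert 39 -> lo=[1, 2, 2, 4, 9] (size 5, max 9) hi=[18, 29, 30, 36, 39] (size 5, min 18) -> median=13.5
Step 11: insert 6 -> lo=[1, 2, 2, 4, 6, 9] (size 6, max 9) hi=[18, 29, 30, 36, 39] (size 5, min 18) -> median=9
Step 12: insert 38 -> lo=[1, 2, 2, 4, 6, 9] (size 6, max 9) hi=[18, 29, 30, 36, 38, 39] (size 6, min 18) -> median=13.5
Step 13: insert 26 -> lo=[1, 2, 2, 4, 6, 9, 18] (size 7, max 18) hi=[26, 29, 30, 36, 38, 39] (size 6, min 26) -> median=18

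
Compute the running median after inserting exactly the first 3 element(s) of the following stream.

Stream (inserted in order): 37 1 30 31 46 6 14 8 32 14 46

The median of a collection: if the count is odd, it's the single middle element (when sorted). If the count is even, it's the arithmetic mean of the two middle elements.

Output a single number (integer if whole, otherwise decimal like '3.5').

Step 1: insert 37 -> lo=[37] (size 1, max 37) hi=[] (size 0) -> median=37
Step 2: insert 1 -> lo=[1] (size 1, max 1) hi=[37] (size 1, min 37) -> median=19
Step 3: insert 30 -> lo=[1, 30] (size 2, max 30) hi=[37] (size 1, min 37) -> median=30

Answer: 30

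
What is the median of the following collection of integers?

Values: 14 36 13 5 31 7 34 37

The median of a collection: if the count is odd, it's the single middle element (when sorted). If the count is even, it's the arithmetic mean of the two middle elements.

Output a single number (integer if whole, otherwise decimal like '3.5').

Step 1: insert 14 -> lo=[14] (size 1, max 14) hi=[] (size 0) -> median=14
Step 2: insert 36 -> lo=[14] (size 1, max 14) hi=[36] (size 1, min 36) -> median=25
Step 3: insert 13 -> lo=[13, 14] (size 2, max 14) hi=[36] (size 1, min 36) -> median=14
Step 4: insert 5 -> lo=[5, 13] (size 2, max 13) hi=[14, 36] (size 2, min 14) -> median=13.5
Step 5: insert 31 -> lo=[5, 13, 14] (size 3, max 14) hi=[31, 36] (size 2, min 31) -> median=14
Step 6: insert 7 -> lo=[5, 7, 13] (size 3, max 13) hi=[14, 31, 36] (size 3, min 14) -> median=13.5
Step 7: insert 34 -> lo=[5, 7, 13, 14] (size 4, max 14) hi=[31, 34, 36] (size 3, min 31) -> median=14
Step 8: insert 37 -> lo=[5, 7, 13, 14] (size 4, max 14) hi=[31, 34, 36, 37] (size 4, min 31) -> median=22.5

Answer: 22.5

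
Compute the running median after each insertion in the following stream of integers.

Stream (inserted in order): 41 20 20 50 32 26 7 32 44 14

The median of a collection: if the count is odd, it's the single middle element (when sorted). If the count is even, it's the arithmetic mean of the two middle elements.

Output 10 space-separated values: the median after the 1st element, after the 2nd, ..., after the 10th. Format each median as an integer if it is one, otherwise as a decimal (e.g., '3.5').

Answer: 41 30.5 20 30.5 32 29 26 29 32 29

Derivation:
Step 1: insert 41 -> lo=[41] (size 1, max 41) hi=[] (size 0) -> median=41
Step 2: insert 20 -> lo=[20] (size 1, max 20) hi=[41] (size 1, min 41) -> median=30.5
Step 3: insert 20 -> lo=[20, 20] (size 2, max 20) hi=[41] (size 1, min 41) -> median=20
Step 4: insert 50 -> lo=[20, 20] (size 2, max 20) hi=[41, 50] (size 2, min 41) -> median=30.5
Step 5: insert 32 -> lo=[20, 20, 32] (size 3, max 32) hi=[41, 50] (size 2, min 41) -> median=32
Step 6: insert 26 -> lo=[20, 20, 26] (size 3, max 26) hi=[32, 41, 50] (size 3, min 32) -> median=29
Step 7: insert 7 -> lo=[7, 20, 20, 26] (size 4, max 26) hi=[32, 41, 50] (size 3, min 32) -> median=26
Step 8: insert 32 -> lo=[7, 20, 20, 26] (size 4, max 26) hi=[32, 32, 41, 50] (size 4, min 32) -> median=29
Step 9: insert 44 -> lo=[7, 20, 20, 26, 32] (size 5, max 32) hi=[32, 41, 44, 50] (size 4, min 32) -> median=32
Step 10: insert 14 -> lo=[7, 14, 20, 20, 26] (size 5, max 26) hi=[32, 32, 41, 44, 50] (size 5, min 32) -> median=29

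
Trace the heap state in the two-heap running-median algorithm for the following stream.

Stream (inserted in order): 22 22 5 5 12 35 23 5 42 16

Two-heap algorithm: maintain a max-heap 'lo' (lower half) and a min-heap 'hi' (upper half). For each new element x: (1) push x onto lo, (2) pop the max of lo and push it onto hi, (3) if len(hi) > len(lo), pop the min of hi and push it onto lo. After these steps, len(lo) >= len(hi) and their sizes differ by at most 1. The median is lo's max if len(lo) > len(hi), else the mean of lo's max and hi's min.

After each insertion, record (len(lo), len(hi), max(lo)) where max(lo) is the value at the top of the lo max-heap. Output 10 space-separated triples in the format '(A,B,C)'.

Step 1: insert 22 -> lo=[22] hi=[] -> (len(lo)=1, len(hi)=0, max(lo)=22)
Step 2: insert 22 -> lo=[22] hi=[22] -> (len(lo)=1, len(hi)=1, max(lo)=22)
Step 3: insert 5 -> lo=[5, 22] hi=[22] -> (len(lo)=2, len(hi)=1, max(lo)=22)
Step 4: insert 5 -> lo=[5, 5] hi=[22, 22] -> (len(lo)=2, len(hi)=2, max(lo)=5)
Step 5: insert 12 -> lo=[5, 5, 12] hi=[22, 22] -> (len(lo)=3, len(hi)=2, max(lo)=12)
Step 6: insert 35 -> lo=[5, 5, 12] hi=[22, 22, 35] -> (len(lo)=3, len(hi)=3, max(lo)=12)
Step 7: insert 23 -> lo=[5, 5, 12, 22] hi=[22, 23, 35] -> (len(lo)=4, len(hi)=3, max(lo)=22)
Step 8: insert 5 -> lo=[5, 5, 5, 12] hi=[22, 22, 23, 35] -> (len(lo)=4, len(hi)=4, max(lo)=12)
Step 9: insert 42 -> lo=[5, 5, 5, 12, 22] hi=[22, 23, 35, 42] -> (len(lo)=5, len(hi)=4, max(lo)=22)
Step 10: insert 16 -> lo=[5, 5, 5, 12, 16] hi=[22, 22, 23, 35, 42] -> (len(lo)=5, len(hi)=5, max(lo)=16)

Answer: (1,0,22) (1,1,22) (2,1,22) (2,2,5) (3,2,12) (3,3,12) (4,3,22) (4,4,12) (5,4,22) (5,5,16)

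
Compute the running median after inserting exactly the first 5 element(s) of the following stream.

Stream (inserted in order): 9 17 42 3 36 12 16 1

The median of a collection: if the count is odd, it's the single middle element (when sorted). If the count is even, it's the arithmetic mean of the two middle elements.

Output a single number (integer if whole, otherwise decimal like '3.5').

Answer: 17

Derivation:
Step 1: insert 9 -> lo=[9] (size 1, max 9) hi=[] (size 0) -> median=9
Step 2: insert 17 -> lo=[9] (size 1, max 9) hi=[17] (size 1, min 17) -> median=13
Step 3: insert 42 -> lo=[9, 17] (size 2, max 17) hi=[42] (size 1, min 42) -> median=17
Step 4: insert 3 -> lo=[3, 9] (size 2, max 9) hi=[17, 42] (size 2, min 17) -> median=13
Step 5: insert 36 -> lo=[3, 9, 17] (size 3, max 17) hi=[36, 42] (size 2, min 36) -> median=17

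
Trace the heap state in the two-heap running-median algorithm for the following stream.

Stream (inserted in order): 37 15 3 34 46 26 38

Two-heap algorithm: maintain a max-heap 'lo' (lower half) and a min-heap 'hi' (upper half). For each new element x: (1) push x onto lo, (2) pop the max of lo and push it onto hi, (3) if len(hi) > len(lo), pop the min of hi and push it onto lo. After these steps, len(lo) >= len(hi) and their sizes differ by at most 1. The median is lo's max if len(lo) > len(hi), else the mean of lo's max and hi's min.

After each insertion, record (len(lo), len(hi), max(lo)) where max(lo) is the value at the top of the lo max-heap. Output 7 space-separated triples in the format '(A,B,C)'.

Step 1: insert 37 -> lo=[37] hi=[] -> (len(lo)=1, len(hi)=0, max(lo)=37)
Step 2: insert 15 -> lo=[15] hi=[37] -> (len(lo)=1, len(hi)=1, max(lo)=15)
Step 3: insert 3 -> lo=[3, 15] hi=[37] -> (len(lo)=2, len(hi)=1, max(lo)=15)
Step 4: insert 34 -> lo=[3, 15] hi=[34, 37] -> (len(lo)=2, len(hi)=2, max(lo)=15)
Step 5: insert 46 -> lo=[3, 15, 34] hi=[37, 46] -> (len(lo)=3, len(hi)=2, max(lo)=34)
Step 6: insert 26 -> lo=[3, 15, 26] hi=[34, 37, 46] -> (len(lo)=3, len(hi)=3, max(lo)=26)
Step 7: insert 38 -> lo=[3, 15, 26, 34] hi=[37, 38, 46] -> (len(lo)=4, len(hi)=3, max(lo)=34)

Answer: (1,0,37) (1,1,15) (2,1,15) (2,2,15) (3,2,34) (3,3,26) (4,3,34)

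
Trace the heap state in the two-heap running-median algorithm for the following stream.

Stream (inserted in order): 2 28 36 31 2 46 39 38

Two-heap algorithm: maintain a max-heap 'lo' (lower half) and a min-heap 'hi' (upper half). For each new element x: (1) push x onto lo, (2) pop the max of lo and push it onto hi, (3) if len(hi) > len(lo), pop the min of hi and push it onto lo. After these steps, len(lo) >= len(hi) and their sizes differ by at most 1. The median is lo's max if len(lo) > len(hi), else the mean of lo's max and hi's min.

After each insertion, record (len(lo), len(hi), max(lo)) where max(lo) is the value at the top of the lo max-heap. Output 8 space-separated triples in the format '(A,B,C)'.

Step 1: insert 2 -> lo=[2] hi=[] -> (len(lo)=1, len(hi)=0, max(lo)=2)
Step 2: insert 28 -> lo=[2] hi=[28] -> (len(lo)=1, len(hi)=1, max(lo)=2)
Step 3: insert 36 -> lo=[2, 28] hi=[36] -> (len(lo)=2, len(hi)=1, max(lo)=28)
Step 4: insert 31 -> lo=[2, 28] hi=[31, 36] -> (len(lo)=2, len(hi)=2, max(lo)=28)
Step 5: insert 2 -> lo=[2, 2, 28] hi=[31, 36] -> (len(lo)=3, len(hi)=2, max(lo)=28)
Step 6: insert 46 -> lo=[2, 2, 28] hi=[31, 36, 46] -> (len(lo)=3, len(hi)=3, max(lo)=28)
Step 7: insert 39 -> lo=[2, 2, 28, 31] hi=[36, 39, 46] -> (len(lo)=4, len(hi)=3, max(lo)=31)
Step 8: insert 38 -> lo=[2, 2, 28, 31] hi=[36, 38, 39, 46] -> (len(lo)=4, len(hi)=4, max(lo)=31)

Answer: (1,0,2) (1,1,2) (2,1,28) (2,2,28) (3,2,28) (3,3,28) (4,3,31) (4,4,31)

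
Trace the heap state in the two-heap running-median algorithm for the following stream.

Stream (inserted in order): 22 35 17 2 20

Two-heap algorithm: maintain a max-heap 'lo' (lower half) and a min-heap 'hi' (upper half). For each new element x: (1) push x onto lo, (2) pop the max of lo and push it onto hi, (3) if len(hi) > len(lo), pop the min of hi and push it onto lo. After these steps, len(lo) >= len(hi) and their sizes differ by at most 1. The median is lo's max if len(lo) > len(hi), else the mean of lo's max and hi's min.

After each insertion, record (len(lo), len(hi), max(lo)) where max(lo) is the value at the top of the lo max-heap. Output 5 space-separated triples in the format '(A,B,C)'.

Answer: (1,0,22) (1,1,22) (2,1,22) (2,2,17) (3,2,20)

Derivation:
Step 1: insert 22 -> lo=[22] hi=[] -> (len(lo)=1, len(hi)=0, max(lo)=22)
Step 2: insert 35 -> lo=[22] hi=[35] -> (len(lo)=1, len(hi)=1, max(lo)=22)
Step 3: insert 17 -> lo=[17, 22] hi=[35] -> (len(lo)=2, len(hi)=1, max(lo)=22)
Step 4: insert 2 -> lo=[2, 17] hi=[22, 35] -> (len(lo)=2, len(hi)=2, max(lo)=17)
Step 5: insert 20 -> lo=[2, 17, 20] hi=[22, 35] -> (len(lo)=3, len(hi)=2, max(lo)=20)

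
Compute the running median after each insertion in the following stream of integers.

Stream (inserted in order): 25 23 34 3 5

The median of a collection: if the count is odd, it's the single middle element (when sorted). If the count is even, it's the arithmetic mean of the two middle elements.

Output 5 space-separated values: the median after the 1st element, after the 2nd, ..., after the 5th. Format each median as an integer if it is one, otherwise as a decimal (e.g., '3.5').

Answer: 25 24 25 24 23

Derivation:
Step 1: insert 25 -> lo=[25] (size 1, max 25) hi=[] (size 0) -> median=25
Step 2: insert 23 -> lo=[23] (size 1, max 23) hi=[25] (size 1, min 25) -> median=24
Step 3: insert 34 -> lo=[23, 25] (size 2, max 25) hi=[34] (size 1, min 34) -> median=25
Step 4: insert 3 -> lo=[3, 23] (size 2, max 23) hi=[25, 34] (size 2, min 25) -> median=24
Step 5: insert 5 -> lo=[3, 5, 23] (size 3, max 23) hi=[25, 34] (size 2, min 25) -> median=23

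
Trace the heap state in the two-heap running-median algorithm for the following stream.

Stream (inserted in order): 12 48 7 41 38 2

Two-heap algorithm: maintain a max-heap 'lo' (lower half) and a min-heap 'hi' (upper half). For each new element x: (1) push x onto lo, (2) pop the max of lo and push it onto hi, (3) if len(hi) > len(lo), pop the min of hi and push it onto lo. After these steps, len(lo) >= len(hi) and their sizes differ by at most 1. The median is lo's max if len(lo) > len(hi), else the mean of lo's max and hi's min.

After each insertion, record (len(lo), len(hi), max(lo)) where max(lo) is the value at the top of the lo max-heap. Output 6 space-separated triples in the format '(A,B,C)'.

Step 1: insert 12 -> lo=[12] hi=[] -> (len(lo)=1, len(hi)=0, max(lo)=12)
Step 2: insert 48 -> lo=[12] hi=[48] -> (len(lo)=1, len(hi)=1, max(lo)=12)
Step 3: insert 7 -> lo=[7, 12] hi=[48] -> (len(lo)=2, len(hi)=1, max(lo)=12)
Step 4: insert 41 -> lo=[7, 12] hi=[41, 48] -> (len(lo)=2, len(hi)=2, max(lo)=12)
Step 5: insert 38 -> lo=[7, 12, 38] hi=[41, 48] -> (len(lo)=3, len(hi)=2, max(lo)=38)
Step 6: insert 2 -> lo=[2, 7, 12] hi=[38, 41, 48] -> (len(lo)=3, len(hi)=3, max(lo)=12)

Answer: (1,0,12) (1,1,12) (2,1,12) (2,2,12) (3,2,38) (3,3,12)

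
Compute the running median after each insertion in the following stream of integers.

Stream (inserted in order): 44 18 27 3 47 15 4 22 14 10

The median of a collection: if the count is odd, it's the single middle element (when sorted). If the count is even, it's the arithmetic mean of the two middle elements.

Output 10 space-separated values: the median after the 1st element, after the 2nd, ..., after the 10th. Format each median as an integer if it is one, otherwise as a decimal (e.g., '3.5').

Answer: 44 31 27 22.5 27 22.5 18 20 18 16.5

Derivation:
Step 1: insert 44 -> lo=[44] (size 1, max 44) hi=[] (size 0) -> median=44
Step 2: insert 18 -> lo=[18] (size 1, max 18) hi=[44] (size 1, min 44) -> median=31
Step 3: insert 27 -> lo=[18, 27] (size 2, max 27) hi=[44] (size 1, min 44) -> median=27
Step 4: insert 3 -> lo=[3, 18] (size 2, max 18) hi=[27, 44] (size 2, min 27) -> median=22.5
Step 5: insert 47 -> lo=[3, 18, 27] (size 3, max 27) hi=[44, 47] (size 2, min 44) -> median=27
Step 6: insert 15 -> lo=[3, 15, 18] (size 3, max 18) hi=[27, 44, 47] (size 3, min 27) -> median=22.5
Step 7: insert 4 -> lo=[3, 4, 15, 18] (size 4, max 18) hi=[27, 44, 47] (size 3, min 27) -> median=18
Step 8: insert 22 -> lo=[3, 4, 15, 18] (size 4, max 18) hi=[22, 27, 44, 47] (size 4, min 22) -> median=20
Step 9: insert 14 -> lo=[3, 4, 14, 15, 18] (size 5, max 18) hi=[22, 27, 44, 47] (size 4, min 22) -> median=18
Step 10: insert 10 -> lo=[3, 4, 10, 14, 15] (size 5, max 15) hi=[18, 22, 27, 44, 47] (size 5, min 18) -> median=16.5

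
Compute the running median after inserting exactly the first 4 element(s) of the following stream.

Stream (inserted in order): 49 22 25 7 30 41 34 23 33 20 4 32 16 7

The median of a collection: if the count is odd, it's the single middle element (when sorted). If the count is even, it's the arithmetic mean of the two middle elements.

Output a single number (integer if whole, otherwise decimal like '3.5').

Step 1: insert 49 -> lo=[49] (size 1, max 49) hi=[] (size 0) -> median=49
Step 2: insert 22 -> lo=[22] (size 1, max 22) hi=[49] (size 1, min 49) -> median=35.5
Step 3: insert 25 -> lo=[22, 25] (size 2, max 25) hi=[49] (size 1, min 49) -> median=25
Step 4: insert 7 -> lo=[7, 22] (size 2, max 22) hi=[25, 49] (size 2, min 25) -> median=23.5

Answer: 23.5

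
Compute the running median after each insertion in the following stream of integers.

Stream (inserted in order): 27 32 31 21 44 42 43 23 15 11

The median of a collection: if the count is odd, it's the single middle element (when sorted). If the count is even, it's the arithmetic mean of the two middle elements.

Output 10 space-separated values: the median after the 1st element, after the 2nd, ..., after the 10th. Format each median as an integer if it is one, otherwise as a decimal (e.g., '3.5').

Step 1: insert 27 -> lo=[27] (size 1, max 27) hi=[] (size 0) -> median=27
Step 2: insert 32 -> lo=[27] (size 1, max 27) hi=[32] (size 1, min 32) -> median=29.5
Step 3: insert 31 -> lo=[27, 31] (size 2, max 31) hi=[32] (size 1, min 32) -> median=31
Step 4: insert 21 -> lo=[21, 27] (size 2, max 27) hi=[31, 32] (size 2, min 31) -> median=29
Step 5: insert 44 -> lo=[21, 27, 31] (size 3, max 31) hi=[32, 44] (size 2, min 32) -> median=31
Step 6: insert 42 -> lo=[21, 27, 31] (size 3, max 31) hi=[32, 42, 44] (size 3, min 32) -> median=31.5
Step 7: insert 43 -> lo=[21, 27, 31, 32] (size 4, max 32) hi=[42, 43, 44] (size 3, min 42) -> median=32
Step 8: insert 23 -> lo=[21, 23, 27, 31] (size 4, max 31) hi=[32, 42, 43, 44] (size 4, min 32) -> median=31.5
Step 9: insert 15 -> lo=[15, 21, 23, 27, 31] (size 5, max 31) hi=[32, 42, 43, 44] (size 4, min 32) -> median=31
Step 10: insert 11 -> lo=[11, 15, 21, 23, 27] (size 5, max 27) hi=[31, 32, 42, 43, 44] (size 5, min 31) -> median=29

Answer: 27 29.5 31 29 31 31.5 32 31.5 31 29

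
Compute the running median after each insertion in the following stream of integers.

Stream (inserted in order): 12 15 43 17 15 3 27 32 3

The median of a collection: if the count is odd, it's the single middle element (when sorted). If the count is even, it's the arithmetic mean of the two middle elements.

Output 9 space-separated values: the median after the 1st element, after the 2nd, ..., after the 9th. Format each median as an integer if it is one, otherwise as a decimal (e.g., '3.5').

Step 1: insert 12 -> lo=[12] (size 1, max 12) hi=[] (size 0) -> median=12
Step 2: insert 15 -> lo=[12] (size 1, max 12) hi=[15] (size 1, min 15) -> median=13.5
Step 3: insert 43 -> lo=[12, 15] (size 2, max 15) hi=[43] (size 1, min 43) -> median=15
Step 4: insert 17 -> lo=[12, 15] (size 2, max 15) hi=[17, 43] (size 2, min 17) -> median=16
Step 5: insert 15 -> lo=[12, 15, 15] (size 3, max 15) hi=[17, 43] (size 2, min 17) -> median=15
Step 6: insert 3 -> lo=[3, 12, 15] (size 3, max 15) hi=[15, 17, 43] (size 3, min 15) -> median=15
Step 7: insert 27 -> lo=[3, 12, 15, 15] (size 4, max 15) hi=[17, 27, 43] (size 3, min 17) -> median=15
Step 8: insert 32 -> lo=[3, 12, 15, 15] (size 4, max 15) hi=[17, 27, 32, 43] (size 4, min 17) -> median=16
Step 9: insert 3 -> lo=[3, 3, 12, 15, 15] (size 5, max 15) hi=[17, 27, 32, 43] (size 4, min 17) -> median=15

Answer: 12 13.5 15 16 15 15 15 16 15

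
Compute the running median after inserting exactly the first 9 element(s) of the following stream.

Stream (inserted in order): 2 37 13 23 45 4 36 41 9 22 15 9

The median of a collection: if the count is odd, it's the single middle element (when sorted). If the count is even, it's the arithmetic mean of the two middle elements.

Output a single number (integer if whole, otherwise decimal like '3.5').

Answer: 23

Derivation:
Step 1: insert 2 -> lo=[2] (size 1, max 2) hi=[] (size 0) -> median=2
Step 2: insert 37 -> lo=[2] (size 1, max 2) hi=[37] (size 1, min 37) -> median=19.5
Step 3: insert 13 -> lo=[2, 13] (size 2, max 13) hi=[37] (size 1, min 37) -> median=13
Step 4: insert 23 -> lo=[2, 13] (size 2, max 13) hi=[23, 37] (size 2, min 23) -> median=18
Step 5: insert 45 -> lo=[2, 13, 23] (size 3, max 23) hi=[37, 45] (size 2, min 37) -> median=23
Step 6: insert 4 -> lo=[2, 4, 13] (size 3, max 13) hi=[23, 37, 45] (size 3, min 23) -> median=18
Step 7: insert 36 -> lo=[2, 4, 13, 23] (size 4, max 23) hi=[36, 37, 45] (size 3, min 36) -> median=23
Step 8: insert 41 -> lo=[2, 4, 13, 23] (size 4, max 23) hi=[36, 37, 41, 45] (size 4, min 36) -> median=29.5
Step 9: insert 9 -> lo=[2, 4, 9, 13, 23] (size 5, max 23) hi=[36, 37, 41, 45] (size 4, min 36) -> median=23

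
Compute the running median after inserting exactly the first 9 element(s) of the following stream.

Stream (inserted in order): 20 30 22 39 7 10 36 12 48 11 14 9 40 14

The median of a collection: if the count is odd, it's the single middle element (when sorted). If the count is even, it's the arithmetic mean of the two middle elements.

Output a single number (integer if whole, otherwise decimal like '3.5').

Step 1: insert 20 -> lo=[20] (size 1, max 20) hi=[] (size 0) -> median=20
Step 2: insert 30 -> lo=[20] (size 1, max 20) hi=[30] (size 1, min 30) -> median=25
Step 3: insert 22 -> lo=[20, 22] (size 2, max 22) hi=[30] (size 1, min 30) -> median=22
Step 4: insert 39 -> lo=[20, 22] (size 2, max 22) hi=[30, 39] (size 2, min 30) -> median=26
Step 5: insert 7 -> lo=[7, 20, 22] (size 3, max 22) hi=[30, 39] (size 2, min 30) -> median=22
Step 6: insert 10 -> lo=[7, 10, 20] (size 3, max 20) hi=[22, 30, 39] (size 3, min 22) -> median=21
Step 7: insert 36 -> lo=[7, 10, 20, 22] (size 4, max 22) hi=[30, 36, 39] (size 3, min 30) -> median=22
Step 8: insert 12 -> lo=[7, 10, 12, 20] (size 4, max 20) hi=[22, 30, 36, 39] (size 4, min 22) -> median=21
Step 9: insert 48 -> lo=[7, 10, 12, 20, 22] (size 5, max 22) hi=[30, 36, 39, 48] (size 4, min 30) -> median=22

Answer: 22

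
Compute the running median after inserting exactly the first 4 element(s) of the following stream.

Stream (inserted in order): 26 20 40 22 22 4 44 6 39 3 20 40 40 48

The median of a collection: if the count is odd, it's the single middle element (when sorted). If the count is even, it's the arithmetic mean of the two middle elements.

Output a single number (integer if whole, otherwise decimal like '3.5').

Step 1: insert 26 -> lo=[26] (size 1, max 26) hi=[] (size 0) -> median=26
Step 2: insert 20 -> lo=[20] (size 1, max 20) hi=[26] (size 1, min 26) -> median=23
Step 3: insert 40 -> lo=[20, 26] (size 2, max 26) hi=[40] (size 1, min 40) -> median=26
Step 4: insert 22 -> lo=[20, 22] (size 2, max 22) hi=[26, 40] (size 2, min 26) -> median=24

Answer: 24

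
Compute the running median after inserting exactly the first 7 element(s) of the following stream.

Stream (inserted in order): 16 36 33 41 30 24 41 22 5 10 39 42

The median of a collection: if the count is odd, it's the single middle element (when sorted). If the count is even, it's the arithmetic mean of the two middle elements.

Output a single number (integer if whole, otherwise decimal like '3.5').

Answer: 33

Derivation:
Step 1: insert 16 -> lo=[16] (size 1, max 16) hi=[] (size 0) -> median=16
Step 2: insert 36 -> lo=[16] (size 1, max 16) hi=[36] (size 1, min 36) -> median=26
Step 3: insert 33 -> lo=[16, 33] (size 2, max 33) hi=[36] (size 1, min 36) -> median=33
Step 4: insert 41 -> lo=[16, 33] (size 2, max 33) hi=[36, 41] (size 2, min 36) -> median=34.5
Step 5: insert 30 -> lo=[16, 30, 33] (size 3, max 33) hi=[36, 41] (size 2, min 36) -> median=33
Step 6: insert 24 -> lo=[16, 24, 30] (size 3, max 30) hi=[33, 36, 41] (size 3, min 33) -> median=31.5
Step 7: insert 41 -> lo=[16, 24, 30, 33] (size 4, max 33) hi=[36, 41, 41] (size 3, min 36) -> median=33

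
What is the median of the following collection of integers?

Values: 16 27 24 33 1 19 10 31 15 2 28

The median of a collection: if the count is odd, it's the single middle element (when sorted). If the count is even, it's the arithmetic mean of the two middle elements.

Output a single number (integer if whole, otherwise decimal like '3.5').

Answer: 19

Derivation:
Step 1: insert 16 -> lo=[16] (size 1, max 16) hi=[] (size 0) -> median=16
Step 2: insert 27 -> lo=[16] (size 1, max 16) hi=[27] (size 1, min 27) -> median=21.5
Step 3: insert 24 -> lo=[16, 24] (size 2, max 24) hi=[27] (size 1, min 27) -> median=24
Step 4: insert 33 -> lo=[16, 24] (size 2, max 24) hi=[27, 33] (size 2, min 27) -> median=25.5
Step 5: insert 1 -> lo=[1, 16, 24] (size 3, max 24) hi=[27, 33] (size 2, min 27) -> median=24
Step 6: insert 19 -> lo=[1, 16, 19] (size 3, max 19) hi=[24, 27, 33] (size 3, min 24) -> median=21.5
Step 7: insert 10 -> lo=[1, 10, 16, 19] (size 4, max 19) hi=[24, 27, 33] (size 3, min 24) -> median=19
Step 8: insert 31 -> lo=[1, 10, 16, 19] (size 4, max 19) hi=[24, 27, 31, 33] (size 4, min 24) -> median=21.5
Step 9: insert 15 -> lo=[1, 10, 15, 16, 19] (size 5, max 19) hi=[24, 27, 31, 33] (size 4, min 24) -> median=19
Step 10: insert 2 -> lo=[1, 2, 10, 15, 16] (size 5, max 16) hi=[19, 24, 27, 31, 33] (size 5, min 19) -> median=17.5
Step 11: insert 28 -> lo=[1, 2, 10, 15, 16, 19] (size 6, max 19) hi=[24, 27, 28, 31, 33] (size 5, min 24) -> median=19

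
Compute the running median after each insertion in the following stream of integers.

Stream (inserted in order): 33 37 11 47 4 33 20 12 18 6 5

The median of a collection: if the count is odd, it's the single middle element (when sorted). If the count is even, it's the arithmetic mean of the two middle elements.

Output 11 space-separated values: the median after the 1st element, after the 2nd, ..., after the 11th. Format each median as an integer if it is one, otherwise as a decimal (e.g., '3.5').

Step 1: insert 33 -> lo=[33] (size 1, max 33) hi=[] (size 0) -> median=33
Step 2: insert 37 -> lo=[33] (size 1, max 33) hi=[37] (size 1, min 37) -> median=35
Step 3: insert 11 -> lo=[11, 33] (size 2, max 33) hi=[37] (size 1, min 37) -> median=33
Step 4: insert 47 -> lo=[11, 33] (size 2, max 33) hi=[37, 47] (size 2, min 37) -> median=35
Step 5: insert 4 -> lo=[4, 11, 33] (size 3, max 33) hi=[37, 47] (size 2, min 37) -> median=33
Step 6: insert 33 -> lo=[4, 11, 33] (size 3, max 33) hi=[33, 37, 47] (size 3, min 33) -> median=33
Step 7: insert 20 -> lo=[4, 11, 20, 33] (size 4, max 33) hi=[33, 37, 47] (size 3, min 33) -> median=33
Step 8: insert 12 -> lo=[4, 11, 12, 20] (size 4, max 20) hi=[33, 33, 37, 47] (size 4, min 33) -> median=26.5
Step 9: insert 18 -> lo=[4, 11, 12, 18, 20] (size 5, max 20) hi=[33, 33, 37, 47] (size 4, min 33) -> median=20
Step 10: insert 6 -> lo=[4, 6, 11, 12, 18] (size 5, max 18) hi=[20, 33, 33, 37, 47] (size 5, min 20) -> median=19
Step 11: insert 5 -> lo=[4, 5, 6, 11, 12, 18] (size 6, max 18) hi=[20, 33, 33, 37, 47] (size 5, min 20) -> median=18

Answer: 33 35 33 35 33 33 33 26.5 20 19 18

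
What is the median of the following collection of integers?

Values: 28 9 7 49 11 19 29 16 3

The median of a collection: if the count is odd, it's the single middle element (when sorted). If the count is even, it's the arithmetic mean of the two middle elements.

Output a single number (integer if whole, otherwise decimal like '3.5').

Step 1: insert 28 -> lo=[28] (size 1, max 28) hi=[] (size 0) -> median=28
Step 2: insert 9 -> lo=[9] (size 1, max 9) hi=[28] (size 1, min 28) -> median=18.5
Step 3: insert 7 -> lo=[7, 9] (size 2, max 9) hi=[28] (size 1, min 28) -> median=9
Step 4: insert 49 -> lo=[7, 9] (size 2, max 9) hi=[28, 49] (size 2, min 28) -> median=18.5
Step 5: insert 11 -> lo=[7, 9, 11] (size 3, max 11) hi=[28, 49] (size 2, min 28) -> median=11
Step 6: insert 19 -> lo=[7, 9, 11] (size 3, max 11) hi=[19, 28, 49] (size 3, min 19) -> median=15
Step 7: insert 29 -> lo=[7, 9, 11, 19] (size 4, max 19) hi=[28, 29, 49] (size 3, min 28) -> median=19
Step 8: insert 16 -> lo=[7, 9, 11, 16] (size 4, max 16) hi=[19, 28, 29, 49] (size 4, min 19) -> median=17.5
Step 9: insert 3 -> lo=[3, 7, 9, 11, 16] (size 5, max 16) hi=[19, 28, 29, 49] (size 4, min 19) -> median=16

Answer: 16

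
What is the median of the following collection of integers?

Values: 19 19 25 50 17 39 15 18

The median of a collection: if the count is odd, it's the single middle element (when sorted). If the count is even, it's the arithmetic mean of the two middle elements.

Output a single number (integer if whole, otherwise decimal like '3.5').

Answer: 19

Derivation:
Step 1: insert 19 -> lo=[19] (size 1, max 19) hi=[] (size 0) -> median=19
Step 2: insert 19 -> lo=[19] (size 1, max 19) hi=[19] (size 1, min 19) -> median=19
Step 3: insert 25 -> lo=[19, 19] (size 2, max 19) hi=[25] (size 1, min 25) -> median=19
Step 4: insert 50 -> lo=[19, 19] (size 2, max 19) hi=[25, 50] (size 2, min 25) -> median=22
Step 5: insert 17 -> lo=[17, 19, 19] (size 3, max 19) hi=[25, 50] (size 2, min 25) -> median=19
Step 6: insert 39 -> lo=[17, 19, 19] (size 3, max 19) hi=[25, 39, 50] (size 3, min 25) -> median=22
Step 7: insert 15 -> lo=[15, 17, 19, 19] (size 4, max 19) hi=[25, 39, 50] (size 3, min 25) -> median=19
Step 8: insert 18 -> lo=[15, 17, 18, 19] (size 4, max 19) hi=[19, 25, 39, 50] (size 4, min 19) -> median=19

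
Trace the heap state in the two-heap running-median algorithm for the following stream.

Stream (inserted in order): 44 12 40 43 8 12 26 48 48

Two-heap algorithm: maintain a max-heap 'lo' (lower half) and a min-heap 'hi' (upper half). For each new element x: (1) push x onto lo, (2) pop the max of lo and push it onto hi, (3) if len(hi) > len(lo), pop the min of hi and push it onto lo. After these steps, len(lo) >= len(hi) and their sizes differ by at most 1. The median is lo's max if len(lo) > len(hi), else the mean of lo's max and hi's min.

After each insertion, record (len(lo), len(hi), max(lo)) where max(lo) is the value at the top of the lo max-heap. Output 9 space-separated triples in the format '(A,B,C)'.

Answer: (1,0,44) (1,1,12) (2,1,40) (2,2,40) (3,2,40) (3,3,12) (4,3,26) (4,4,26) (5,4,40)

Derivation:
Step 1: insert 44 -> lo=[44] hi=[] -> (len(lo)=1, len(hi)=0, max(lo)=44)
Step 2: insert 12 -> lo=[12] hi=[44] -> (len(lo)=1, len(hi)=1, max(lo)=12)
Step 3: insert 40 -> lo=[12, 40] hi=[44] -> (len(lo)=2, len(hi)=1, max(lo)=40)
Step 4: insert 43 -> lo=[12, 40] hi=[43, 44] -> (len(lo)=2, len(hi)=2, max(lo)=40)
Step 5: insert 8 -> lo=[8, 12, 40] hi=[43, 44] -> (len(lo)=3, len(hi)=2, max(lo)=40)
Step 6: insert 12 -> lo=[8, 12, 12] hi=[40, 43, 44] -> (len(lo)=3, len(hi)=3, max(lo)=12)
Step 7: insert 26 -> lo=[8, 12, 12, 26] hi=[40, 43, 44] -> (len(lo)=4, len(hi)=3, max(lo)=26)
Step 8: insert 48 -> lo=[8, 12, 12, 26] hi=[40, 43, 44, 48] -> (len(lo)=4, len(hi)=4, max(lo)=26)
Step 9: insert 48 -> lo=[8, 12, 12, 26, 40] hi=[43, 44, 48, 48] -> (len(lo)=5, len(hi)=4, max(lo)=40)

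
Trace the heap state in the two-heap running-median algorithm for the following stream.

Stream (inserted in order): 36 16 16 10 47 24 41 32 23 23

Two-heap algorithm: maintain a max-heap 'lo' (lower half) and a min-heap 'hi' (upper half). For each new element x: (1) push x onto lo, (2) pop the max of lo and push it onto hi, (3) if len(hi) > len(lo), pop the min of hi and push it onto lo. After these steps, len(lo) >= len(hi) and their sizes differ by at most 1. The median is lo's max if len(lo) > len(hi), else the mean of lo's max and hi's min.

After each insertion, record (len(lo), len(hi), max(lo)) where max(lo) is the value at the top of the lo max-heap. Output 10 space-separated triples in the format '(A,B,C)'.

Step 1: insert 36 -> lo=[36] hi=[] -> (len(lo)=1, len(hi)=0, max(lo)=36)
Step 2: insert 16 -> lo=[16] hi=[36] -> (len(lo)=1, len(hi)=1, max(lo)=16)
Step 3: insert 16 -> lo=[16, 16] hi=[36] -> (len(lo)=2, len(hi)=1, max(lo)=16)
Step 4: insert 10 -> lo=[10, 16] hi=[16, 36] -> (len(lo)=2, len(hi)=2, max(lo)=16)
Step 5: insert 47 -> lo=[10, 16, 16] hi=[36, 47] -> (len(lo)=3, len(hi)=2, max(lo)=16)
Step 6: insert 24 -> lo=[10, 16, 16] hi=[24, 36, 47] -> (len(lo)=3, len(hi)=3, max(lo)=16)
Step 7: insert 41 -> lo=[10, 16, 16, 24] hi=[36, 41, 47] -> (len(lo)=4, len(hi)=3, max(lo)=24)
Step 8: insert 32 -> lo=[10, 16, 16, 24] hi=[32, 36, 41, 47] -> (len(lo)=4, len(hi)=4, max(lo)=24)
Step 9: insert 23 -> lo=[10, 16, 16, 23, 24] hi=[32, 36, 41, 47] -> (len(lo)=5, len(hi)=4, max(lo)=24)
Step 10: insert 23 -> lo=[10, 16, 16, 23, 23] hi=[24, 32, 36, 41, 47] -> (len(lo)=5, len(hi)=5, max(lo)=23)

Answer: (1,0,36) (1,1,16) (2,1,16) (2,2,16) (3,2,16) (3,3,16) (4,3,24) (4,4,24) (5,4,24) (5,5,23)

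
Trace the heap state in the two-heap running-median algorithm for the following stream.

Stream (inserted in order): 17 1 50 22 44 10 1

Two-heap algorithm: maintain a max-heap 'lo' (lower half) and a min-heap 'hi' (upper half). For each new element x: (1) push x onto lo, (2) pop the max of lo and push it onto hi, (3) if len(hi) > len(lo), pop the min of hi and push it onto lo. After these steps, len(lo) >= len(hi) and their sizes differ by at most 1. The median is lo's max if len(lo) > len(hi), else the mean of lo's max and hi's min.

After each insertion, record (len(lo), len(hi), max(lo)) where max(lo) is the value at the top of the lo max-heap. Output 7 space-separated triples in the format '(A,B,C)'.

Step 1: insert 17 -> lo=[17] hi=[] -> (len(lo)=1, len(hi)=0, max(lo)=17)
Step 2: insert 1 -> lo=[1] hi=[17] -> (len(lo)=1, len(hi)=1, max(lo)=1)
Step 3: insert 50 -> lo=[1, 17] hi=[50] -> (len(lo)=2, len(hi)=1, max(lo)=17)
Step 4: insert 22 -> lo=[1, 17] hi=[22, 50] -> (len(lo)=2, len(hi)=2, max(lo)=17)
Step 5: insert 44 -> lo=[1, 17, 22] hi=[44, 50] -> (len(lo)=3, len(hi)=2, max(lo)=22)
Step 6: insert 10 -> lo=[1, 10, 17] hi=[22, 44, 50] -> (len(lo)=3, len(hi)=3, max(lo)=17)
Step 7: insert 1 -> lo=[1, 1, 10, 17] hi=[22, 44, 50] -> (len(lo)=4, len(hi)=3, max(lo)=17)

Answer: (1,0,17) (1,1,1) (2,1,17) (2,2,17) (3,2,22) (3,3,17) (4,3,17)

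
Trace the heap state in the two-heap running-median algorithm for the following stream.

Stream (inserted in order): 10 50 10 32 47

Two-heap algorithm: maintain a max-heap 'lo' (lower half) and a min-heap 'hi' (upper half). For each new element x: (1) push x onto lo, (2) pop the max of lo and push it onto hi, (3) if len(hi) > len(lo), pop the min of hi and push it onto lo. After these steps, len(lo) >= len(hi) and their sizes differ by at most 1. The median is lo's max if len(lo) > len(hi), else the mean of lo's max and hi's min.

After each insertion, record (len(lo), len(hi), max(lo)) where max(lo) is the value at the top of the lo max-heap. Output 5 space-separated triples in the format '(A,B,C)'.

Step 1: insert 10 -> lo=[10] hi=[] -> (len(lo)=1, len(hi)=0, max(lo)=10)
Step 2: insert 50 -> lo=[10] hi=[50] -> (len(lo)=1, len(hi)=1, max(lo)=10)
Step 3: insert 10 -> lo=[10, 10] hi=[50] -> (len(lo)=2, len(hi)=1, max(lo)=10)
Step 4: insert 32 -> lo=[10, 10] hi=[32, 50] -> (len(lo)=2, len(hi)=2, max(lo)=10)
Step 5: insert 47 -> lo=[10, 10, 32] hi=[47, 50] -> (len(lo)=3, len(hi)=2, max(lo)=32)

Answer: (1,0,10) (1,1,10) (2,1,10) (2,2,10) (3,2,32)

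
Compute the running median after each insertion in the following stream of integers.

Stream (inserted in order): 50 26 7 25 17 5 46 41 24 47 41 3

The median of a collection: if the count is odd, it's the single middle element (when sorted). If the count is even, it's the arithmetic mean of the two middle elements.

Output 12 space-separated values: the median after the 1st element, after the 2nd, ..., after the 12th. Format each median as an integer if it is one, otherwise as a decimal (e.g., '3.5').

Step 1: insert 50 -> lo=[50] (size 1, max 50) hi=[] (size 0) -> median=50
Step 2: insert 26 -> lo=[26] (size 1, max 26) hi=[50] (size 1, min 50) -> median=38
Step 3: insert 7 -> lo=[7, 26] (size 2, max 26) hi=[50] (size 1, min 50) -> median=26
Step 4: insert 25 -> lo=[7, 25] (size 2, max 25) hi=[26, 50] (size 2, min 26) -> median=25.5
Step 5: insert 17 -> lo=[7, 17, 25] (size 3, max 25) hi=[26, 50] (size 2, min 26) -> median=25
Step 6: insert 5 -> lo=[5, 7, 17] (size 3, max 17) hi=[25, 26, 50] (size 3, min 25) -> median=21
Step 7: insert 46 -> lo=[5, 7, 17, 25] (size 4, max 25) hi=[26, 46, 50] (size 3, min 26) -> median=25
Step 8: insert 41 -> lo=[5, 7, 17, 25] (size 4, max 25) hi=[26, 41, 46, 50] (size 4, min 26) -> median=25.5
Step 9: insert 24 -> lo=[5, 7, 17, 24, 25] (size 5, max 25) hi=[26, 41, 46, 50] (size 4, min 26) -> median=25
Step 10: insert 47 -> lo=[5, 7, 17, 24, 25] (size 5, max 25) hi=[26, 41, 46, 47, 50] (size 5, min 26) -> median=25.5
Step 11: insert 41 -> lo=[5, 7, 17, 24, 25, 26] (size 6, max 26) hi=[41, 41, 46, 47, 50] (size 5, min 41) -> median=26
Step 12: insert 3 -> lo=[3, 5, 7, 17, 24, 25] (size 6, max 25) hi=[26, 41, 41, 46, 47, 50] (size 6, min 26) -> median=25.5

Answer: 50 38 26 25.5 25 21 25 25.5 25 25.5 26 25.5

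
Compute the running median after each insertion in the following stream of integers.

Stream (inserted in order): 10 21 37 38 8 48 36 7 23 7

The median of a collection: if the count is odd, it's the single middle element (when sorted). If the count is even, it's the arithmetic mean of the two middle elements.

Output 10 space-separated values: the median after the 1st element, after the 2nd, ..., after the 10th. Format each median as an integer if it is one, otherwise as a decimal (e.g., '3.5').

Answer: 10 15.5 21 29 21 29 36 28.5 23 22

Derivation:
Step 1: insert 10 -> lo=[10] (size 1, max 10) hi=[] (size 0) -> median=10
Step 2: insert 21 -> lo=[10] (size 1, max 10) hi=[21] (size 1, min 21) -> median=15.5
Step 3: insert 37 -> lo=[10, 21] (size 2, max 21) hi=[37] (size 1, min 37) -> median=21
Step 4: insert 38 -> lo=[10, 21] (size 2, max 21) hi=[37, 38] (size 2, min 37) -> median=29
Step 5: insert 8 -> lo=[8, 10, 21] (size 3, max 21) hi=[37, 38] (size 2, min 37) -> median=21
Step 6: insert 48 -> lo=[8, 10, 21] (size 3, max 21) hi=[37, 38, 48] (size 3, min 37) -> median=29
Step 7: insert 36 -> lo=[8, 10, 21, 36] (size 4, max 36) hi=[37, 38, 48] (size 3, min 37) -> median=36
Step 8: insert 7 -> lo=[7, 8, 10, 21] (size 4, max 21) hi=[36, 37, 38, 48] (size 4, min 36) -> median=28.5
Step 9: insert 23 -> lo=[7, 8, 10, 21, 23] (size 5, max 23) hi=[36, 37, 38, 48] (size 4, min 36) -> median=23
Step 10: insert 7 -> lo=[7, 7, 8, 10, 21] (size 5, max 21) hi=[23, 36, 37, 38, 48] (size 5, min 23) -> median=22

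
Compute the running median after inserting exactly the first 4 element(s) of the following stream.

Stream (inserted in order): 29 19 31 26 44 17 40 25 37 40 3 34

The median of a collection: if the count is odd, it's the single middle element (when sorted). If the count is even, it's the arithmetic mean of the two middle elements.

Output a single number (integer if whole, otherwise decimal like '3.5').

Step 1: insert 29 -> lo=[29] (size 1, max 29) hi=[] (size 0) -> median=29
Step 2: insert 19 -> lo=[19] (size 1, max 19) hi=[29] (size 1, min 29) -> median=24
Step 3: insert 31 -> lo=[19, 29] (size 2, max 29) hi=[31] (size 1, min 31) -> median=29
Step 4: insert 26 -> lo=[19, 26] (size 2, max 26) hi=[29, 31] (size 2, min 29) -> median=27.5

Answer: 27.5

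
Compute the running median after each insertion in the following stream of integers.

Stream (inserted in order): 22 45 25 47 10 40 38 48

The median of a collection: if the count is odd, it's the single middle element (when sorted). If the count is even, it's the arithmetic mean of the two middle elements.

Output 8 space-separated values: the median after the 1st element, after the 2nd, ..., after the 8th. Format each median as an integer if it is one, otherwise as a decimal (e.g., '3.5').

Step 1: insert 22 -> lo=[22] (size 1, max 22) hi=[] (size 0) -> median=22
Step 2: insert 45 -> lo=[22] (size 1, max 22) hi=[45] (size 1, min 45) -> median=33.5
Step 3: insert 25 -> lo=[22, 25] (size 2, max 25) hi=[45] (size 1, min 45) -> median=25
Step 4: insert 47 -> lo=[22, 25] (size 2, max 25) hi=[45, 47] (size 2, min 45) -> median=35
Step 5: insert 10 -> lo=[10, 22, 25] (size 3, max 25) hi=[45, 47] (size 2, min 45) -> median=25
Step 6: insert 40 -> lo=[10, 22, 25] (size 3, max 25) hi=[40, 45, 47] (size 3, min 40) -> median=32.5
Step 7: insert 38 -> lo=[10, 22, 25, 38] (size 4, max 38) hi=[40, 45, 47] (size 3, min 40) -> median=38
Step 8: insert 48 -> lo=[10, 22, 25, 38] (size 4, max 38) hi=[40, 45, 47, 48] (size 4, min 40) -> median=39

Answer: 22 33.5 25 35 25 32.5 38 39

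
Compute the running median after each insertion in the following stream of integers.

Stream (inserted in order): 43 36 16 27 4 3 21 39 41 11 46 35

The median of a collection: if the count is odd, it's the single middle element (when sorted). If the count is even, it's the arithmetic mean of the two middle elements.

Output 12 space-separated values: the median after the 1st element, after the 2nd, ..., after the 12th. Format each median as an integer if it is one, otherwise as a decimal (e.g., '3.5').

Step 1: insert 43 -> lo=[43] (size 1, max 43) hi=[] (size 0) -> median=43
Step 2: insert 36 -> lo=[36] (size 1, max 36) hi=[43] (size 1, min 43) -> median=39.5
Step 3: insert 16 -> lo=[16, 36] (size 2, max 36) hi=[43] (size 1, min 43) -> median=36
Step 4: insert 27 -> lo=[16, 27] (size 2, max 27) hi=[36, 43] (size 2, min 36) -> median=31.5
Step 5: insert 4 -> lo=[4, 16, 27] (size 3, max 27) hi=[36, 43] (size 2, min 36) -> median=27
Step 6: insert 3 -> lo=[3, 4, 16] (size 3, max 16) hi=[27, 36, 43] (size 3, min 27) -> median=21.5
Step 7: insert 21 -> lo=[3, 4, 16, 21] (size 4, max 21) hi=[27, 36, 43] (size 3, min 27) -> median=21
Step 8: insert 39 -> lo=[3, 4, 16, 21] (size 4, max 21) hi=[27, 36, 39, 43] (size 4, min 27) -> median=24
Step 9: insert 41 -> lo=[3, 4, 16, 21, 27] (size 5, max 27) hi=[36, 39, 41, 43] (size 4, min 36) -> median=27
Step 10: insert 11 -> lo=[3, 4, 11, 16, 21] (size 5, max 21) hi=[27, 36, 39, 41, 43] (size 5, min 27) -> median=24
Step 11: insert 46 -> lo=[3, 4, 11, 16, 21, 27] (size 6, max 27) hi=[36, 39, 41, 43, 46] (size 5, min 36) -> median=27
Step 12: insert 35 -> lo=[3, 4, 11, 16, 21, 27] (size 6, max 27) hi=[35, 36, 39, 41, 43, 46] (size 6, min 35) -> median=31

Answer: 43 39.5 36 31.5 27 21.5 21 24 27 24 27 31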